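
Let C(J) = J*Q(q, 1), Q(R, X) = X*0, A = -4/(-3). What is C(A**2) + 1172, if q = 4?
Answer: 1172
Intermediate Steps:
A = 4/3 (A = -4*(-1/3) = 4/3 ≈ 1.3333)
Q(R, X) = 0
C(J) = 0 (C(J) = J*0 = 0)
C(A**2) + 1172 = 0 + 1172 = 1172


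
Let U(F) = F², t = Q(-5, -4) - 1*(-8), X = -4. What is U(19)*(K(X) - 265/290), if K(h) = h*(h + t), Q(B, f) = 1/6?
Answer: -1104299/174 ≈ -6346.5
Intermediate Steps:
Q(B, f) = ⅙
t = 49/6 (t = ⅙ - 1*(-8) = ⅙ + 8 = 49/6 ≈ 8.1667)
K(h) = h*(49/6 + h) (K(h) = h*(h + 49/6) = h*(49/6 + h))
U(19)*(K(X) - 265/290) = 19²*((⅙)*(-4)*(49 + 6*(-4)) - 265/290) = 361*((⅙)*(-4)*(49 - 24) - 265*1/290) = 361*((⅙)*(-4)*25 - 53/58) = 361*(-50/3 - 53/58) = 361*(-3059/174) = -1104299/174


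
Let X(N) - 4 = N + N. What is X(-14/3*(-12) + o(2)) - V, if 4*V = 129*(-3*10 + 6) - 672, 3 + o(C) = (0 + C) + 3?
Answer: 1062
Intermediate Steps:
o(C) = C (o(C) = -3 + ((0 + C) + 3) = -3 + (C + 3) = -3 + (3 + C) = C)
X(N) = 4 + 2*N (X(N) = 4 + (N + N) = 4 + 2*N)
V = -942 (V = (129*(-3*10 + 6) - 672)/4 = (129*(-30 + 6) - 672)/4 = (129*(-24) - 672)/4 = (-3096 - 672)/4 = (1/4)*(-3768) = -942)
X(-14/3*(-12) + o(2)) - V = (4 + 2*(-14/3*(-12) + 2)) - 1*(-942) = (4 + 2*(-14*1/3*(-12) + 2)) + 942 = (4 + 2*(-14/3*(-12) + 2)) + 942 = (4 + 2*(56 + 2)) + 942 = (4 + 2*58) + 942 = (4 + 116) + 942 = 120 + 942 = 1062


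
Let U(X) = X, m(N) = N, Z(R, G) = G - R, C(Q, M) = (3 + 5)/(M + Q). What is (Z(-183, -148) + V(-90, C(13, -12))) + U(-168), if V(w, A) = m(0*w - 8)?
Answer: -141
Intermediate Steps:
C(Q, M) = 8/(M + Q)
V(w, A) = -8 (V(w, A) = 0*w - 8 = 0 - 8 = -8)
(Z(-183, -148) + V(-90, C(13, -12))) + U(-168) = ((-148 - 1*(-183)) - 8) - 168 = ((-148 + 183) - 8) - 168 = (35 - 8) - 168 = 27 - 168 = -141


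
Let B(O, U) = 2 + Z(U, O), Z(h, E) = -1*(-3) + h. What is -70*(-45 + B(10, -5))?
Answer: 3150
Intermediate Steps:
Z(h, E) = 3 + h
B(O, U) = 5 + U (B(O, U) = 2 + (3 + U) = 5 + U)
-70*(-45 + B(10, -5)) = -70*(-45 + (5 - 5)) = -70*(-45 + 0) = -70*(-45) = 3150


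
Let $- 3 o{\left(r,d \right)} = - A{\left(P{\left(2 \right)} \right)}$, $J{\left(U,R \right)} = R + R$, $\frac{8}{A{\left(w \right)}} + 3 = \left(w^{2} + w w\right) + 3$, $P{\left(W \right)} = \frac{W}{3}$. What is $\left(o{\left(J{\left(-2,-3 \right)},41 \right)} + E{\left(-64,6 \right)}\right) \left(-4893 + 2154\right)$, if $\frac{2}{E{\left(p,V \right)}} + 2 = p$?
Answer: $-8134$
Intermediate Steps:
$P{\left(W \right)} = \frac{W}{3}$ ($P{\left(W \right)} = W \frac{1}{3} = \frac{W}{3}$)
$A{\left(w \right)} = \frac{4}{w^{2}}$ ($A{\left(w \right)} = \frac{8}{-3 + \left(\left(w^{2} + w w\right) + 3\right)} = \frac{8}{-3 + \left(\left(w^{2} + w^{2}\right) + 3\right)} = \frac{8}{-3 + \left(2 w^{2} + 3\right)} = \frac{8}{-3 + \left(3 + 2 w^{2}\right)} = \frac{8}{2 w^{2}} = 8 \frac{1}{2 w^{2}} = \frac{4}{w^{2}}$)
$E{\left(p,V \right)} = \frac{2}{-2 + p}$
$J{\left(U,R \right)} = 2 R$
$o{\left(r,d \right)} = 3$ ($o{\left(r,d \right)} = - \frac{\left(-1\right) \frac{4}{\frac{4}{9}}}{3} = - \frac{\left(-1\right) 4 \cdot \frac{9}{4}}{3} = - \frac{\left(-1\right) 9}{3} = \left(- \frac{1}{3}\right) \left(-9\right) = 3$)
$\left(o{\left(J{\left(-2,-3 \right)},41 \right)} + E{\left(-64,6 \right)}\right) \left(-4893 + 2154\right) = \left(3 + \frac{2}{-2 - 64}\right) \left(-4893 + 2154\right) = \left(3 + \frac{2}{-66}\right) \left(-2739\right) = \left(3 + 2 \left(- \frac{1}{66}\right)\right) \left(-2739\right) = \left(3 - \frac{1}{33}\right) \left(-2739\right) = \frac{98}{33} \left(-2739\right) = -8134$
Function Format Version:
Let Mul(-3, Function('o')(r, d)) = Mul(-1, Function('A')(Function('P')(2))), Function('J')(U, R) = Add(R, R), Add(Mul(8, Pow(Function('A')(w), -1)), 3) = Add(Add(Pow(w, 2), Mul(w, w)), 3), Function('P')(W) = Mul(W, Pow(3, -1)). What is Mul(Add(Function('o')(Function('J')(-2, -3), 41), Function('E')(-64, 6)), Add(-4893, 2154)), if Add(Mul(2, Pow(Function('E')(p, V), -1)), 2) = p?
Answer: -8134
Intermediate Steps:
Function('P')(W) = Mul(Rational(1, 3), W) (Function('P')(W) = Mul(W, Rational(1, 3)) = Mul(Rational(1, 3), W))
Function('A')(w) = Mul(4, Pow(w, -2)) (Function('A')(w) = Mul(8, Pow(Add(-3, Add(Add(Pow(w, 2), Mul(w, w)), 3)), -1)) = Mul(8, Pow(Add(-3, Add(Add(Pow(w, 2), Pow(w, 2)), 3)), -1)) = Mul(8, Pow(Add(-3, Add(Mul(2, Pow(w, 2)), 3)), -1)) = Mul(8, Pow(Add(-3, Add(3, Mul(2, Pow(w, 2)))), -1)) = Mul(8, Pow(Mul(2, Pow(w, 2)), -1)) = Mul(8, Mul(Rational(1, 2), Pow(w, -2))) = Mul(4, Pow(w, -2)))
Function('E')(p, V) = Mul(2, Pow(Add(-2, p), -1))
Function('J')(U, R) = Mul(2, R)
Function('o')(r, d) = 3 (Function('o')(r, d) = Mul(Rational(-1, 3), Mul(-1, Mul(4, Pow(Mul(Rational(1, 3), 2), -2)))) = Mul(Rational(-1, 3), Mul(-1, Mul(4, Pow(Rational(2, 3), -2)))) = Mul(Rational(-1, 3), Mul(-1, Mul(4, Rational(9, 4)))) = Mul(Rational(-1, 3), Mul(-1, 9)) = Mul(Rational(-1, 3), -9) = 3)
Mul(Add(Function('o')(Function('J')(-2, -3), 41), Function('E')(-64, 6)), Add(-4893, 2154)) = Mul(Add(3, Mul(2, Pow(Add(-2, -64), -1))), Add(-4893, 2154)) = Mul(Add(3, Mul(2, Pow(-66, -1))), -2739) = Mul(Add(3, Mul(2, Rational(-1, 66))), -2739) = Mul(Add(3, Rational(-1, 33)), -2739) = Mul(Rational(98, 33), -2739) = -8134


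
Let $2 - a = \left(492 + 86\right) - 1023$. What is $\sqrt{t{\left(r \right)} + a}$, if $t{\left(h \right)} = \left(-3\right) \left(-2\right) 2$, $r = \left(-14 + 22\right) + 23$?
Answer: $3 \sqrt{51} \approx 21.424$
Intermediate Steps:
$r = 31$ ($r = 8 + 23 = 31$)
$a = 447$ ($a = 2 - \left(\left(492 + 86\right) - 1023\right) = 2 - \left(578 - 1023\right) = 2 - -445 = 2 + 445 = 447$)
$t{\left(h \right)} = 12$ ($t{\left(h \right)} = 6 \cdot 2 = 12$)
$\sqrt{t{\left(r \right)} + a} = \sqrt{12 + 447} = \sqrt{459} = 3 \sqrt{51}$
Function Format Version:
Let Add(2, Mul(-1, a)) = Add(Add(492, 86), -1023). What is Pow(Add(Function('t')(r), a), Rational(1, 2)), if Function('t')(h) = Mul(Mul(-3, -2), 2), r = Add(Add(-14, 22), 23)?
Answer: Mul(3, Pow(51, Rational(1, 2))) ≈ 21.424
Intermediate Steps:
r = 31 (r = Add(8, 23) = 31)
a = 447 (a = Add(2, Mul(-1, Add(Add(492, 86), -1023))) = Add(2, Mul(-1, Add(578, -1023))) = Add(2, Mul(-1, -445)) = Add(2, 445) = 447)
Function('t')(h) = 12 (Function('t')(h) = Mul(6, 2) = 12)
Pow(Add(Function('t')(r), a), Rational(1, 2)) = Pow(Add(12, 447), Rational(1, 2)) = Pow(459, Rational(1, 2)) = Mul(3, Pow(51, Rational(1, 2)))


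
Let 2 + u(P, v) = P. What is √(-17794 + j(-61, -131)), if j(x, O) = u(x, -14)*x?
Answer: I*√13951 ≈ 118.11*I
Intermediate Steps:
u(P, v) = -2 + P
j(x, O) = x*(-2 + x) (j(x, O) = (-2 + x)*x = x*(-2 + x))
√(-17794 + j(-61, -131)) = √(-17794 - 61*(-2 - 61)) = √(-17794 - 61*(-63)) = √(-17794 + 3843) = √(-13951) = I*√13951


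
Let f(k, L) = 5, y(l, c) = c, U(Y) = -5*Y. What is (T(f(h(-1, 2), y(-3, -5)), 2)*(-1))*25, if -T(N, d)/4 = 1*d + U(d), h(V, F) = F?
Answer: -800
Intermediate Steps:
T(N, d) = 16*d (T(N, d) = -4*(1*d - 5*d) = -4*(d - 5*d) = -(-16)*d = 16*d)
(T(f(h(-1, 2), y(-3, -5)), 2)*(-1))*25 = ((16*2)*(-1))*25 = (32*(-1))*25 = -32*25 = -800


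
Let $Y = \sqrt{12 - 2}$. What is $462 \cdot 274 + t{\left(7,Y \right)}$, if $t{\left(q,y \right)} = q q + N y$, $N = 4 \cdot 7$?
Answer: $126637 + 28 \sqrt{10} \approx 1.2673 \cdot 10^{5}$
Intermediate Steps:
$N = 28$
$Y = \sqrt{10} \approx 3.1623$
$t{\left(q,y \right)} = q^{2} + 28 y$ ($t{\left(q,y \right)} = q q + 28 y = q^{2} + 28 y$)
$462 \cdot 274 + t{\left(7,Y \right)} = 462 \cdot 274 + \left(7^{2} + 28 \sqrt{10}\right) = 126588 + \left(49 + 28 \sqrt{10}\right) = 126637 + 28 \sqrt{10}$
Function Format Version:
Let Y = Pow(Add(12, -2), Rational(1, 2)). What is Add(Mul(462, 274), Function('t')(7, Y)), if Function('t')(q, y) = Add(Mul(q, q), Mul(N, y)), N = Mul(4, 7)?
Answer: Add(126637, Mul(28, Pow(10, Rational(1, 2)))) ≈ 1.2673e+5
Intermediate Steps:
N = 28
Y = Pow(10, Rational(1, 2)) ≈ 3.1623
Function('t')(q, y) = Add(Pow(q, 2), Mul(28, y)) (Function('t')(q, y) = Add(Mul(q, q), Mul(28, y)) = Add(Pow(q, 2), Mul(28, y)))
Add(Mul(462, 274), Function('t')(7, Y)) = Add(Mul(462, 274), Add(Pow(7, 2), Mul(28, Pow(10, Rational(1, 2))))) = Add(126588, Add(49, Mul(28, Pow(10, Rational(1, 2))))) = Add(126637, Mul(28, Pow(10, Rational(1, 2))))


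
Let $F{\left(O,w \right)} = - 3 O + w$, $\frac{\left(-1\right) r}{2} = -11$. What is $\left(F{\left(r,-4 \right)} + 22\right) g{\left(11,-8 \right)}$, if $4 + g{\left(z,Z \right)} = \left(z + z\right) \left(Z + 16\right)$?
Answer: $-8256$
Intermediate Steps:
$r = 22$ ($r = \left(-2\right) \left(-11\right) = 22$)
$g{\left(z,Z \right)} = -4 + 2 z \left(16 + Z\right)$ ($g{\left(z,Z \right)} = -4 + \left(z + z\right) \left(Z + 16\right) = -4 + 2 z \left(16 + Z\right)$)
$F{\left(O,w \right)} = w - 3 O$
$\left(F{\left(r,-4 \right)} + 22\right) g{\left(11,-8 \right)} = \left(\left(-4 - 66\right) + 22\right) \left(-4 + 32 \cdot 11 + 2 \left(-8\right) 11\right) = \left(\left(-4 - 66\right) + 22\right) \left(-4 + 352 - 176\right) = \left(-70 + 22\right) 172 = \left(-48\right) 172 = -8256$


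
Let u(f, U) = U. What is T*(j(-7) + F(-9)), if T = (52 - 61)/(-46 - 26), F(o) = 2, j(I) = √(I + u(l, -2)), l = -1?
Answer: ¼ + 3*I/8 ≈ 0.25 + 0.375*I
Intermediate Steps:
j(I) = √(-2 + I) (j(I) = √(I - 2) = √(-2 + I))
T = ⅛ (T = -9/(-72) = -9*(-1/72) = ⅛ ≈ 0.12500)
T*(j(-7) + F(-9)) = (√(-2 - 7) + 2)/8 = (√(-9) + 2)/8 = (3*I + 2)/8 = (2 + 3*I)/8 = ¼ + 3*I/8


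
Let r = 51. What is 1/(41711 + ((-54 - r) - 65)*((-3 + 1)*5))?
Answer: 1/43411 ≈ 2.3036e-5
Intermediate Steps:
1/(41711 + ((-54 - r) - 65)*((-3 + 1)*5)) = 1/(41711 + ((-54 - 1*51) - 65)*((-3 + 1)*5)) = 1/(41711 + ((-54 - 51) - 65)*(-2*5)) = 1/(41711 + (-105 - 65)*(-10)) = 1/(41711 - 170*(-10)) = 1/(41711 + 1700) = 1/43411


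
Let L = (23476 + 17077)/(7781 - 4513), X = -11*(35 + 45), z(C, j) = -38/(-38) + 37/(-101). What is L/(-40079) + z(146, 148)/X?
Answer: -749184603/727583745460 ≈ -0.0010297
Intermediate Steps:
z(C, j) = 64/101 (z(C, j) = -38*(-1/38) + 37*(-1/101) = 1 - 37/101 = 64/101)
X = -880 (X = -11*80 = -880)
L = 40553/3268 ≈ 12.409
L/(-40079) + z(146, 148)/X = (40553/3268)/(-40079) + (64/101)/(-880) = (40553/3268)*(-1/40079) + (64/101)*(-1/880) = -40553/130978172 - 4/5555 = -749184603/727583745460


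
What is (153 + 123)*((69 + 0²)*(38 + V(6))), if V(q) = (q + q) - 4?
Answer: 876024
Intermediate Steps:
V(q) = -4 + 2*q (V(q) = 2*q - 4 = -4 + 2*q)
(153 + 123)*((69 + 0²)*(38 + V(6))) = (153 + 123)*((69 + 0²)*(38 + (-4 + 2*6))) = 276*((69 + 0)*(38 + (-4 + 12))) = 276*(69*(38 + 8)) = 276*(69*46) = 276*3174 = 876024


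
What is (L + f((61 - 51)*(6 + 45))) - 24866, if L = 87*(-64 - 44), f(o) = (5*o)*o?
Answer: 1266238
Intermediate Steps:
f(o) = 5*o**2
L = -9396 (L = 87*(-108) = -9396)
(L + f((61 - 51)*(6 + 45))) - 24866 = (-9396 + 5*((61 - 51)*(6 + 45))**2) - 24866 = (-9396 + 5*(10*51)**2) - 24866 = (-9396 + 5*510**2) - 24866 = (-9396 + 5*260100) - 24866 = (-9396 + 1300500) - 24866 = 1291104 - 24866 = 1266238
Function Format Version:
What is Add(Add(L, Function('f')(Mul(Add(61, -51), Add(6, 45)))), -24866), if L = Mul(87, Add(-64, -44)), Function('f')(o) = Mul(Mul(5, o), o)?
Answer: 1266238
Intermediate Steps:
Function('f')(o) = Mul(5, Pow(o, 2))
L = -9396 (L = Mul(87, -108) = -9396)
Add(Add(L, Function('f')(Mul(Add(61, -51), Add(6, 45)))), -24866) = Add(Add(-9396, Mul(5, Pow(Mul(Add(61, -51), Add(6, 45)), 2))), -24866) = Add(Add(-9396, Mul(5, Pow(Mul(10, 51), 2))), -24866) = Add(Add(-9396, Mul(5, Pow(510, 2))), -24866) = Add(Add(-9396, Mul(5, 260100)), -24866) = Add(Add(-9396, 1300500), -24866) = Add(1291104, -24866) = 1266238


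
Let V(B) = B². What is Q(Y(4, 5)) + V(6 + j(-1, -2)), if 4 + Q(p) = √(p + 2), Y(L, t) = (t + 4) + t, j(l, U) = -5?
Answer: 1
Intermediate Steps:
Y(L, t) = 4 + 2*t (Y(L, t) = (4 + t) + t = 4 + 2*t)
Q(p) = -4 + √(2 + p) (Q(p) = -4 + √(p + 2) = -4 + √(2 + p))
Q(Y(4, 5)) + V(6 + j(-1, -2)) = (-4 + √(2 + (4 + 2*5))) + (6 - 5)² = (-4 + √(2 + (4 + 10))) + 1² = (-4 + √(2 + 14)) + 1 = (-4 + √16) + 1 = (-4 + 4) + 1 = 0 + 1 = 1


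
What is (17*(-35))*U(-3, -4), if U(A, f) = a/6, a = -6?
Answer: 595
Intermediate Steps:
U(A, f) = -1 (U(A, f) = -6/6 = -6*⅙ = -1)
(17*(-35))*U(-3, -4) = (17*(-35))*(-1) = -595*(-1) = 595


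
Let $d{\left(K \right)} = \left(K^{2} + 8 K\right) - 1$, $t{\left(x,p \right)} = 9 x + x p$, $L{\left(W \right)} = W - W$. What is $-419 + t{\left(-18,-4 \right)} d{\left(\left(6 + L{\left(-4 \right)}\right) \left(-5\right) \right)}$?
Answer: $-59729$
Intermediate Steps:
$L{\left(W \right)} = 0$
$t{\left(x,p \right)} = 9 x + p x$
$d{\left(K \right)} = -1 + K^{2} + 8 K$
$-419 + t{\left(-18,-4 \right)} d{\left(\left(6 + L{\left(-4 \right)}\right) \left(-5\right) \right)} = -419 + - 18 \left(9 - 4\right) \left(-1 + \left(\left(6 + 0\right) \left(-5\right)\right)^{2} + 8 \left(6 + 0\right) \left(-5\right)\right) = -419 + \left(-18\right) 5 \left(-1 + \left(6 \left(-5\right)\right)^{2} + 8 \cdot 6 \left(-5\right)\right) = -419 - 90 \left(-1 + \left(-30\right)^{2} + 8 \left(-30\right)\right) = -419 - 90 \left(-1 + 900 - 240\right) = -419 - 59310 = -59729$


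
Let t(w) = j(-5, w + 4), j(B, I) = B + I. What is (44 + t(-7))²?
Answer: 1296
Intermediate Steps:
t(w) = -1 + w (t(w) = -5 + (w + 4) = -5 + (4 + w) = -1 + w)
(44 + t(-7))² = (44 + (-1 - 7))² = (44 - 8)² = 36² = 1296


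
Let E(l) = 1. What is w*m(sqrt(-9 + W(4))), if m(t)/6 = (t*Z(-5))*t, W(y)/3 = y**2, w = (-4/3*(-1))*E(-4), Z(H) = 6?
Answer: 1872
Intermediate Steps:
w = 4/3 (w = (-4/3*(-1))*1 = (-4*1/3*(-1))*1 = -4/3*(-1)*1 = (4/3)*1 = 4/3 ≈ 1.3333)
W(y) = 3*y**2
m(t) = 36*t**2 (m(t) = 6*((t*6)*t) = 6*((6*t)*t) = 6*(6*t**2) = 36*t**2)
w*m(sqrt(-9 + W(4))) = 4*(36*(sqrt(-9 + 3*4**2))**2)/3 = 4*(36*(sqrt(-9 + 3*16))**2)/3 = 4*(36*(sqrt(-9 + 48))**2)/3 = 4*(36*(sqrt(39))**2)/3 = 4*(36*39)/3 = (4/3)*1404 = 1872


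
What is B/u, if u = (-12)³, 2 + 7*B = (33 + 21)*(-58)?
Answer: 1567/6048 ≈ 0.25909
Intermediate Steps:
B = -3134/7 (B = -2/7 + ((33 + 21)*(-58))/7 = -2/7 + (54*(-58))/7 = -2/7 + (⅐)*(-3132) = -2/7 - 3132/7 = -3134/7 ≈ -447.71)
u = -1728
B/u = -3134/7/(-1728) = -3134/7*(-1/1728) = 1567/6048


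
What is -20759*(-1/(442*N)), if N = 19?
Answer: 20759/8398 ≈ 2.4719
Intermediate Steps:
-20759*(-1/(442*N)) = -20759/(-13*34*19) = -20759/((-442*19)) = -20759/(-8398) = -20759*(-1/8398) = 20759/8398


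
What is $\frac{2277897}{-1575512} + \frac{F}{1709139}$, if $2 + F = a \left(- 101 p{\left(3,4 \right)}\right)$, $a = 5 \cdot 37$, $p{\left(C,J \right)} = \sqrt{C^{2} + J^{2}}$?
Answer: $- \frac{4040437960307}{2692769004168} \approx -1.5005$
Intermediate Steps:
$a = 185$
$F = -93427$ ($F = -2 + 185 \left(- 101 \sqrt{3^{2} + 4^{2}}\right) = -2 + 185 \left(- 101 \sqrt{9 + 16}\right) = -2 + 185 \left(- 101 \sqrt{25}\right) = -2 + 185 \left(\left(-101\right) 5\right) = -2 + 185 \left(-505\right) = -2 - 93425 = -93427$)
$\frac{2277897}{-1575512} + \frac{F}{1709139} = \frac{2277897}{-1575512} - \frac{93427}{1709139} = 2277897 \left(- \frac{1}{1575512}\right) - \frac{93427}{1709139} = - \frac{2277897}{1575512} - \frac{93427}{1709139} = - \frac{4040437960307}{2692769004168}$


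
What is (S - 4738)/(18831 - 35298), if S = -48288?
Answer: 53026/16467 ≈ 3.2201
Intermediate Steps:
(S - 4738)/(18831 - 35298) = (-48288 - 4738)/(18831 - 35298) = -53026/(-16467) = -53026*(-1/16467) = 53026/16467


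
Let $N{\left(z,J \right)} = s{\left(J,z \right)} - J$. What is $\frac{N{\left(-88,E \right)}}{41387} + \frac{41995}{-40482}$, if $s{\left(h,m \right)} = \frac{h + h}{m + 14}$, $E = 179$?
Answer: $- \frac{64583099969}{61990855758} \approx -1.0418$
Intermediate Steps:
$s{\left(h,m \right)} = \frac{2 h}{14 + m}$
$N{\left(z,J \right)} = - J + \frac{2 J}{14 + z}$ ($N{\left(z,J \right)} = \frac{2 J}{14 + z} - J = - J + \frac{2 J}{14 + z}$)
$\frac{N{\left(-88,E \right)}}{41387} + \frac{41995}{-40482} = \frac{179 \frac{1}{14 - 88} \left(-12 - -88\right)}{41387} + \frac{41995}{-40482} = \frac{179 \left(-12 + 88\right)}{-74} \cdot \frac{1}{41387} + 41995 \left(- \frac{1}{40482}\right) = 179 \left(- \frac{1}{74}\right) 76 \cdot \frac{1}{41387} - \frac{41995}{40482} = \left(- \frac{6802}{37}\right) \frac{1}{41387} - \frac{41995}{40482} = - \frac{6802}{1531319} - \frac{41995}{40482} = - \frac{64583099969}{61990855758}$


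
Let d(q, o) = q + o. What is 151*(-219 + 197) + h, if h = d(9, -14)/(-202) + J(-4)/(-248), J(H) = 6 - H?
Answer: -41604923/12524 ≈ -3322.0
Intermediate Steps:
d(q, o) = o + q
h = -195/12524 (h = (-14 + 9)/(-202) + (6 - 1*(-4))/(-248) = -5*(-1/202) + (6 + 4)*(-1/248) = 5/202 + 10*(-1/248) = 5/202 - 5/124 = -195/12524 ≈ -0.015570)
151*(-219 + 197) + h = 151*(-219 + 197) - 195/12524 = 151*(-22) - 195/12524 = -3322 - 195/12524 = -41604923/12524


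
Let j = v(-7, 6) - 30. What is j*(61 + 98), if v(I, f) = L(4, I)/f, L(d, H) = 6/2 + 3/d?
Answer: -37365/8 ≈ -4670.6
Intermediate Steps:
L(d, H) = 3 + 3/d (L(d, H) = 6*(½) + 3/d = 3 + 3/d)
v(I, f) = 15/(4*f) (v(I, f) = (3 + 3/4)/f = (3 + 3*(¼))/f = (3 + ¾)/f = 15/(4*f))
j = -235/8 (j = (15/4)/6 - 30 = (15/4)*(⅙) - 30 = 5/8 - 30 = -235/8 ≈ -29.375)
j*(61 + 98) = -235*(61 + 98)/8 = -235/8*159 = -37365/8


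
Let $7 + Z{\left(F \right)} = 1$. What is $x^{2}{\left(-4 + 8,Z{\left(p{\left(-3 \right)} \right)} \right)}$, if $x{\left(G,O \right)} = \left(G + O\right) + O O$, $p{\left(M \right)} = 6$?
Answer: $1156$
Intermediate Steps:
$Z{\left(F \right)} = -6$ ($Z{\left(F \right)} = -7 + 1 = -6$)
$x{\left(G,O \right)} = G + O + O^{2}$ ($x{\left(G,O \right)} = \left(G + O\right) + O^{2} = G + O + O^{2}$)
$x^{2}{\left(-4 + 8,Z{\left(p{\left(-3 \right)} \right)} \right)} = \left(\left(-4 + 8\right) - 6 + \left(-6\right)^{2}\right)^{2} = \left(4 - 6 + 36\right)^{2} = 34^{2} = 1156$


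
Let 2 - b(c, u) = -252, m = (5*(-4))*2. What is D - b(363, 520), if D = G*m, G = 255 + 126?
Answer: -15494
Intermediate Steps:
G = 381
m = -40 (m = -20*2 = -40)
b(c, u) = 254 (b(c, u) = 2 - 1*(-252) = 2 + 252 = 254)
D = -15240 (D = 381*(-40) = -15240)
D - b(363, 520) = -15240 - 1*254 = -15240 - 254 = -15494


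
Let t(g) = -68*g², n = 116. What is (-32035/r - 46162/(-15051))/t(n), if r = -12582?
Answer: -354323023/57758868001152 ≈ -6.1345e-6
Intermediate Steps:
(-32035/r - 46162/(-15051))/t(n) = (-32035/(-12582) - 46162/(-15051))/((-68*116²)) = (-32035*(-1/12582) - 46162*(-1/15051))/((-68*13456)) = (32035/12582 + 46162/15051)/(-915008) = (354323023/63123894)*(-1/915008) = -354323023/57758868001152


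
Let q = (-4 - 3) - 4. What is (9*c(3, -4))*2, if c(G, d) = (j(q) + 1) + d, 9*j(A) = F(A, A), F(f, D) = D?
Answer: -76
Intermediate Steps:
q = -11 (q = -7 - 4 = -11)
j(A) = A/9
c(G, d) = -2/9 + d (c(G, d) = ((⅑)*(-11) + 1) + d = (-11/9 + 1) + d = -2/9 + d)
(9*c(3, -4))*2 = (9*(-2/9 - 4))*2 = (9*(-38/9))*2 = -38*2 = -76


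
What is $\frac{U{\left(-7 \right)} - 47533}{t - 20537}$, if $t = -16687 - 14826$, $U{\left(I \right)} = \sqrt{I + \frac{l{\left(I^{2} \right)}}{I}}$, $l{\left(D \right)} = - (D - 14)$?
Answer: $\frac{47533}{52050} - \frac{i \sqrt{2}}{52050} \approx 0.91322 - 2.717 \cdot 10^{-5} i$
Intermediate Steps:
$l{\left(D \right)} = 14 - D$ ($l{\left(D \right)} = - (-14 + D) = 14 - D$)
$U{\left(I \right)} = \sqrt{I + \frac{14 - I^{2}}{I}}$
$t = -31513$
$\frac{U{\left(-7 \right)} - 47533}{t - 20537} = \frac{\sqrt{14} \sqrt{\frac{1}{-7}} - 47533}{-31513 - 20537} = \frac{\sqrt{14} \sqrt{- \frac{1}{7}} - 47533}{-52050} = \left(\sqrt{14} \frac{i \sqrt{7}}{7} - 47533\right) \left(- \frac{1}{52050}\right) = \left(i \sqrt{2} - 47533\right) \left(- \frac{1}{52050}\right) = \left(-47533 + i \sqrt{2}\right) \left(- \frac{1}{52050}\right) = \frac{47533}{52050} - \frac{i \sqrt{2}}{52050}$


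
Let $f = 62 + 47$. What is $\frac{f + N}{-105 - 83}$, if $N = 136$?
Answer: $- \frac{245}{188} \approx -1.3032$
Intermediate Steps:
$f = 109$
$\frac{f + N}{-105 - 83} = \frac{109 + 136}{-105 - 83} = \frac{1}{-188} \cdot 245 = \left(- \frac{1}{188}\right) 245 = - \frac{245}{188}$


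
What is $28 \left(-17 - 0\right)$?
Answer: $-476$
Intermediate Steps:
$28 \left(-17 - 0\right) = 28 \left(-17 + \left(-9 + 9\right)\right) = 28 \left(-17 + 0\right) = 28 \left(-17\right) = -476$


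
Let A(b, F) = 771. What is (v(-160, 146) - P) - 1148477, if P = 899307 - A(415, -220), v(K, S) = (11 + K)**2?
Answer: -2024812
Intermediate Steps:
P = 898536 (P = 899307 - 1*771 = 899307 - 771 = 898536)
(v(-160, 146) - P) - 1148477 = ((11 - 160)**2 - 1*898536) - 1148477 = ((-149)**2 - 898536) - 1148477 = (22201 - 898536) - 1148477 = -876335 - 1148477 = -2024812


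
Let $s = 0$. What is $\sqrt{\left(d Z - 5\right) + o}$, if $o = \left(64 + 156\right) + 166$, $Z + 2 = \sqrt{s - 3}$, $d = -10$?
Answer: $\sqrt{401 - 10 i \sqrt{3}} \approx 20.03 - 0.4324 i$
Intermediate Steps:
$Z = -2 + i \sqrt{3}$ ($Z = -2 + \sqrt{0 - 3} = -2 + \sqrt{-3} = -2 + i \sqrt{3} \approx -2.0 + 1.732 i$)
$o = 386$ ($o = 220 + 166 = 386$)
$\sqrt{\left(d Z - 5\right) + o} = \sqrt{\left(- 10 \left(-2 + i \sqrt{3}\right) - 5\right) + 386} = \sqrt{\left(\left(20 - 10 i \sqrt{3}\right) - 5\right) + 386} = \sqrt{\left(15 - 10 i \sqrt{3}\right) + 386} = \sqrt{401 - 10 i \sqrt{3}}$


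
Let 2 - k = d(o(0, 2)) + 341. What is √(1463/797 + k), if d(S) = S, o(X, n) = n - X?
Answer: 11*I*√1780498/797 ≈ 18.416*I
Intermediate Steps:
k = -341 (k = 2 - ((2 - 1*0) + 341) = 2 - ((2 + 0) + 341) = 2 - (2 + 341) = 2 - 1*343 = 2 - 343 = -341)
√(1463/797 + k) = √(1463/797 - 341) = √(-270314/797) = 11*I*√1780498/797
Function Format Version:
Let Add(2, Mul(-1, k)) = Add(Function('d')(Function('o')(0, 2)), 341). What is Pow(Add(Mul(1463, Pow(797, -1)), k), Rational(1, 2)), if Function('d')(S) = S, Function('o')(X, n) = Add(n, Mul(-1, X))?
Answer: Mul(Rational(11, 797), I, Pow(1780498, Rational(1, 2))) ≈ Mul(18.416, I)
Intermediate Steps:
k = -341 (k = Add(2, Mul(-1, Add(Add(2, Mul(-1, 0)), 341))) = Add(2, Mul(-1, Add(Add(2, 0), 341))) = Add(2, Mul(-1, Add(2, 341))) = Add(2, Mul(-1, 343)) = Add(2, -343) = -341)
Pow(Add(Mul(1463, Pow(797, -1)), k), Rational(1, 2)) = Pow(Add(Mul(1463, Pow(797, -1)), -341), Rational(1, 2)) = Pow(Add(Mul(1463, Rational(1, 797)), -341), Rational(1, 2)) = Pow(Add(Rational(1463, 797), -341), Rational(1, 2)) = Pow(Rational(-270314, 797), Rational(1, 2)) = Mul(Rational(11, 797), I, Pow(1780498, Rational(1, 2)))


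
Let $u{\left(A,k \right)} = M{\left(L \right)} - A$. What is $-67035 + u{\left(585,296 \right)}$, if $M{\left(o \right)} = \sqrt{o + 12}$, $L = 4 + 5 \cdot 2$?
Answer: $-67620 + \sqrt{26} \approx -67615.0$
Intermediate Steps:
$L = 14$ ($L = 4 + 10 = 14$)
$M{\left(o \right)} = \sqrt{12 + o}$
$u{\left(A,k \right)} = \sqrt{26} - A$ ($u{\left(A,k \right)} = \sqrt{12 + 14} - A = \sqrt{26} - A$)
$-67035 + u{\left(585,296 \right)} = -67035 + \left(\sqrt{26} - 585\right) = -67035 - \left(585 - \sqrt{26}\right) = -67620 + \sqrt{26}$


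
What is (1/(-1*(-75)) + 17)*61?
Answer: 77836/75 ≈ 1037.8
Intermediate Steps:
(1/(-1*(-75)) + 17)*61 = (1/75 + 17)*61 = (1276/75)*61 = 77836/75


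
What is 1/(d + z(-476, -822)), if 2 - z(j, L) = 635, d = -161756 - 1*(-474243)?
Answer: 1/311854 ≈ 3.2066e-6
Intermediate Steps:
d = 312487 (d = -161756 + 474243 = 312487)
z(j, L) = -633 (z(j, L) = 2 - 1*635 = 2 - 635 = -633)
1/(d + z(-476, -822)) = 1/(312487 - 633) = 1/311854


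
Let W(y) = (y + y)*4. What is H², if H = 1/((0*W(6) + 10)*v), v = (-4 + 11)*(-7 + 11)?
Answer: 1/78400 ≈ 1.2755e-5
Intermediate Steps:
W(y) = 8*y (W(y) = (2*y)*4 = 8*y)
v = 28 (v = 7*4 = 28)
H = 1/280 (H = 1/((0*(8*6) + 10)*28) = 1/((0*48 + 10)*28) = 1/((0 + 10)*28) = 1/(10*28) = 1/280 ≈ 0.0035714)
H² = (1/280)² = 1/78400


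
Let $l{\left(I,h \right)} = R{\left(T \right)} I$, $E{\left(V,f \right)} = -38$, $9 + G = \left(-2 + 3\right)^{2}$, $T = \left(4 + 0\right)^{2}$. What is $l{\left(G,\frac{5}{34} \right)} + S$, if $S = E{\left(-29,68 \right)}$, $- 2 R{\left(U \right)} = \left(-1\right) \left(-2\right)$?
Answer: $-30$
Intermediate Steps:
$T = 16$ ($T = 4^{2} = 16$)
$R{\left(U \right)} = -1$ ($R{\left(U \right)} = - \frac{\left(-1\right) \left(-2\right)}{2} = \left(- \frac{1}{2}\right) 2 = -1$)
$G = -8$ ($G = -9 + \left(-2 + 3\right)^{2} = -9 + 1^{2} = -9 + 1 = -8$)
$S = -38$
$l{\left(I,h \right)} = - I$
$l{\left(G,\frac{5}{34} \right)} + S = \left(-1\right) \left(-8\right) - 38 = 8 - 38 = -30$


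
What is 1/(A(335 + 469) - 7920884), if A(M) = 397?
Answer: -1/7920487 ≈ -1.2625e-7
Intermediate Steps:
1/(A(335 + 469) - 7920884) = 1/(397 - 7920884) = 1/(-7920487) = -1/7920487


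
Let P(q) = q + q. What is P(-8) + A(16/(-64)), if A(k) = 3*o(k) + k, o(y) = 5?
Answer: -5/4 ≈ -1.2500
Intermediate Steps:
P(q) = 2*q
A(k) = 15 + k (A(k) = 3*5 + k = 15 + k)
P(-8) + A(16/(-64)) = 2*(-8) + (15 + 16/(-64)) = -16 + (15 + 16*(-1/64)) = -16 + (15 - ¼) = -16 + 59/4 = -5/4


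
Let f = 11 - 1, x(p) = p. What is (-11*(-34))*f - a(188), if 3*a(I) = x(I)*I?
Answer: -24124/3 ≈ -8041.3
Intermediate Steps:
f = 10
a(I) = I²/3 (a(I) = (I*I)/3 = I²/3)
(-11*(-34))*f - a(188) = -11*(-34)*10 - 188²/3 = 374*10 - 35344/3 = 3740 - 1*35344/3 = 3740 - 35344/3 = -24124/3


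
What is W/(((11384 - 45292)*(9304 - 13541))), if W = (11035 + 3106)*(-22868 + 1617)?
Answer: -300510391/143668196 ≈ -2.0917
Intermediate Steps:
W = -300510391 (W = 14141*(-21251) = -300510391)
W/(((11384 - 45292)*(9304 - 13541))) = -300510391*1/((9304 - 13541)*(11384 - 45292)) = -300510391/((-33908*(-4237))) = -300510391/143668196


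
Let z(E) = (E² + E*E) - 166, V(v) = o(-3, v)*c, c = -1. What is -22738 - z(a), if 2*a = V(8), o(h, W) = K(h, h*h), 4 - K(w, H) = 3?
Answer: -45145/2 ≈ -22573.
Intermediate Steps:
K(w, H) = 1 (K(w, H) = 4 - 1*3 = 4 - 3 = 1)
o(h, W) = 1
V(v) = -1 (V(v) = 1*(-1) = -1)
a = -½ (a = (½)*(-1) = -½ ≈ -0.50000)
z(E) = -166 + 2*E² (z(E) = (E² + E²) - 166 = 2*E² - 166 = -166 + 2*E²)
-22738 - z(a) = -22738 - (-166 + 2*(-½)²) = -22738 - (-166 + 2*(¼)) = -22738 - (-166 + ½) = -22738 - 1*(-331/2) = -22738 + 331/2 = -45145/2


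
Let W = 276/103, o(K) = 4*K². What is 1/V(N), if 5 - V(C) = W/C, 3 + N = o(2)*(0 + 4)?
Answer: 6283/31139 ≈ 0.20177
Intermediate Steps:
W = 276/103 (W = 276*(1/103) = 276/103 ≈ 2.6796)
N = 61 (N = -3 + (4*2²)*(0 + 4) = -3 + (4*4)*4 = -3 + 16*4 = -3 + 64 = 61)
V(C) = 5 - 276/(103*C)
1/V(N) = 1/(5 - 276/103/61) = 1/(5 - 276/103*1/61) = 1/(5 - 276/6283) = 1/(31139/6283) = 6283/31139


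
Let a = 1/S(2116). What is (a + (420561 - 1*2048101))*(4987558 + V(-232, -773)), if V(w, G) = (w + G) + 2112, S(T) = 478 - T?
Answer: -13299334509244465/1638 ≈ -8.1192e+12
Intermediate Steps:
V(w, G) = 2112 + G + w (V(w, G) = (G + w) + 2112 = 2112 + G + w)
a = -1/1638 (a = 1/(478 - 1*2116) = 1/(478 - 2116) = 1/(-1638) = -1/1638 ≈ -0.00061050)
(a + (420561 - 1*2048101))*(4987558 + V(-232, -773)) = (-1/1638 + (420561 - 1*2048101))*(4987558 + (2112 - 773 - 232)) = (-1/1638 + (420561 - 2048101))*(4987558 + 1107) = (-1/1638 - 1627540)*4988665 = -2665910521/1638*4988665 = -13299334509244465/1638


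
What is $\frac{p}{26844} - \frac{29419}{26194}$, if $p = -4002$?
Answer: $- \frac{37273001}{29297989} \approx -1.2722$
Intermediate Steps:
$\frac{p}{26844} - \frac{29419}{26194} = - \frac{4002}{26844} - \frac{29419}{26194} = \left(-4002\right) \frac{1}{26844} - \frac{29419}{26194} = - \frac{667}{4474} - \frac{29419}{26194} = - \frac{37273001}{29297989}$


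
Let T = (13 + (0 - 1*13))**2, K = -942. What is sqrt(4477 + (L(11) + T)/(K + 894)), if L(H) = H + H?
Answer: sqrt(644622)/12 ≈ 66.907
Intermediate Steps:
L(H) = 2*H
T = 0 (T = (13 + (0 - 13))**2 = (13 - 13)**2 = 0**2 = 0)
sqrt(4477 + (L(11) + T)/(K + 894)) = sqrt(4477 + (2*11 + 0)/(-942 + 894)) = sqrt(4477 + (22 + 0)/(-48)) = sqrt(4477 + 22*(-1/48)) = sqrt(4477 - 11/24) = sqrt(107437/24) = sqrt(644622)/12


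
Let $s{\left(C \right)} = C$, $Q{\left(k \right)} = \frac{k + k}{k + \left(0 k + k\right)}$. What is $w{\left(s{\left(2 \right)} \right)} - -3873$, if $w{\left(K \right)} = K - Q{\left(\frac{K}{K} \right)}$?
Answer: $3874$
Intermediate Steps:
$Q{\left(k \right)} = 1$ ($Q{\left(k \right)} = \frac{2 k}{k + \left(0 + k\right)} = \frac{2 k}{k + k} = \frac{2 k}{2 k} = 2 k \frac{1}{2 k} = 1$)
$w{\left(K \right)} = -1 + K$ ($w{\left(K \right)} = K - 1 = -1 + K$)
$w{\left(s{\left(2 \right)} \right)} - -3873 = \left(-1 + 2\right) - -3873 = 1 + 3873 = 3874$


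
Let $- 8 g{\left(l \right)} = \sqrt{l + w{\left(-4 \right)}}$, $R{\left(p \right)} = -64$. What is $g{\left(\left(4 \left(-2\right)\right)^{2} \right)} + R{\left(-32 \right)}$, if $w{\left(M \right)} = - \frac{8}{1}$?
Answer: $-64 - \frac{\sqrt{14}}{4} \approx -64.935$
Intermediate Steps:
$w{\left(M \right)} = -8$ ($w{\left(M \right)} = \left(-8\right) 1 = -8$)
$g{\left(l \right)} = - \frac{\sqrt{-8 + l}}{8}$ ($g{\left(l \right)} = - \frac{\sqrt{l - 8}}{8} = - \frac{\sqrt{-8 + l}}{8}$)
$g{\left(\left(4 \left(-2\right)\right)^{2} \right)} + R{\left(-32 \right)} = - \frac{\sqrt{-8 + \left(4 \left(-2\right)\right)^{2}}}{8} - 64 = - \frac{\sqrt{-8 + \left(-8\right)^{2}}}{8} - 64 = - \frac{\sqrt{-8 + 64}}{8} - 64 = - \frac{\sqrt{56}}{8} - 64 = - \frac{2 \sqrt{14}}{8} - 64 = - \frac{\sqrt{14}}{4} - 64 = -64 - \frac{\sqrt{14}}{4}$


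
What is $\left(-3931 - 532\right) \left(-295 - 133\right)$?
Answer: $1910164$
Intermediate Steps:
$\left(-3931 - 532\right) \left(-295 - 133\right) = \left(-4463\right) \left(-428\right) = 1910164$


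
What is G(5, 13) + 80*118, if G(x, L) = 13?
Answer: 9453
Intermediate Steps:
G(5, 13) + 80*118 = 13 + 80*118 = 13 + 9440 = 9453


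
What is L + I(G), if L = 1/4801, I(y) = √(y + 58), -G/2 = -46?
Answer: 1/4801 + 5*√6 ≈ 12.248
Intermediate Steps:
G = 92 (G = -2*(-46) = 92)
I(y) = √(58 + y)
L = 1/4801 ≈ 0.00020829
L + I(G) = 1/4801 + √(58 + 92) = 1/4801 + √150 = 1/4801 + 5*√6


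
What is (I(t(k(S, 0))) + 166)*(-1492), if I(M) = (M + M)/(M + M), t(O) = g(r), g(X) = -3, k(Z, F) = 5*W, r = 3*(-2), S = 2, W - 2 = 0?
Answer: -249164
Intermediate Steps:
W = 2 (W = 2 + 0 = 2)
r = -6
k(Z, F) = 10 (k(Z, F) = 5*2 = 10)
t(O) = -3
I(M) = 1 (I(M) = (2*M)/((2*M)) = (2*M)*(1/(2*M)) = 1)
(I(t(k(S, 0))) + 166)*(-1492) = (1 + 166)*(-1492) = 167*(-1492) = -249164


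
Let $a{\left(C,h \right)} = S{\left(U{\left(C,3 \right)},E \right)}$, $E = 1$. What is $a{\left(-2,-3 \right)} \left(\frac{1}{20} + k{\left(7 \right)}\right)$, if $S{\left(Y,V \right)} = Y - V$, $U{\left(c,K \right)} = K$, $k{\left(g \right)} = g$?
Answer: $\frac{141}{10} \approx 14.1$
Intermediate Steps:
$a{\left(C,h \right)} = 2$ ($a{\left(C,h \right)} = 3 - 1 = 2$)
$a{\left(-2,-3 \right)} \left(\frac{1}{20} + k{\left(7 \right)}\right) = 2 \left(\frac{1}{20} + 7\right) = 2 \cdot \frac{141}{20} = \frac{141}{10}$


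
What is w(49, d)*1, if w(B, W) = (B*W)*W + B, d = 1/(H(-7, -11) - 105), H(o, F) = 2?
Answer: 519890/10609 ≈ 49.005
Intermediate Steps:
d = -1/103 (d = 1/(2 - 105) = 1/(-103) = -1/103 ≈ -0.0097087)
w(B, W) = B + B*W² (w(B, W) = B*W² + B = B + B*W²)
w(49, d)*1 = (49*(1 + (-1/103)²))*1 = (49*(1 + 1/10609))*1 = (49*(10610/10609))*1 = (519890/10609)*1 = 519890/10609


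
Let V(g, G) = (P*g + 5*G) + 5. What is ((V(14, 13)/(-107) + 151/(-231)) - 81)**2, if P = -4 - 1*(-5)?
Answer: 4151968619044/610930089 ≈ 6796.1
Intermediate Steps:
P = 1 (P = -4 + 5 = 1)
V(g, G) = 5 + g + 5*G (V(g, G) = (1*g + 5*G) + 5 = (g + 5*G) + 5 = 5 + g + 5*G)
((V(14, 13)/(-107) + 151/(-231)) - 81)**2 = (((5 + 14 + 5*13)/(-107) + 151/(-231)) - 81)**2 = (((5 + 14 + 65)*(-1/107) + 151*(-1/231)) - 81)**2 = ((84*(-1/107) - 151/231) - 81)**2 = ((-84/107 - 151/231) - 81)**2 = (-35561/24717 - 81)**2 = (-2037638/24717)**2 = 4151968619044/610930089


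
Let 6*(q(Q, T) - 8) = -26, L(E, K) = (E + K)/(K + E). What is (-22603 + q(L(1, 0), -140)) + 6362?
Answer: -48712/3 ≈ -16237.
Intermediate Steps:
L(E, K) = 1 (L(E, K) = (E + K)/(E + K) = 1)
q(Q, T) = 11/3 (q(Q, T) = 8 + (1/6)*(-26) = 8 - 13/3 = 11/3)
(-22603 + q(L(1, 0), -140)) + 6362 = (-22603 + 11/3) + 6362 = -67798/3 + 6362 = -48712/3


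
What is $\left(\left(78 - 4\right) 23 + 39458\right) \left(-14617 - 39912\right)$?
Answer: $-2244413640$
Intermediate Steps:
$\left(\left(78 - 4\right) 23 + 39458\right) \left(-14617 - 39912\right) = \left(74 \cdot 23 + 39458\right) \left(-54529\right) = \left(1702 + 39458\right) \left(-54529\right) = 41160 \left(-54529\right) = -2244413640$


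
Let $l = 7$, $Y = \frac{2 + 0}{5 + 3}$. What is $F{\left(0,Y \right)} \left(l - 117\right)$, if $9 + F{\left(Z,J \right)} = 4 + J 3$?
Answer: $\frac{935}{2} \approx 467.5$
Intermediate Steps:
$Y = \frac{1}{4}$ ($Y = \frac{2}{8} = 2 \cdot \frac{1}{8} = \frac{1}{4} \approx 0.25$)
$F{\left(Z,J \right)} = -5 + 3 J$ ($F{\left(Z,J \right)} = -9 + \left(4 + J 3\right) = -9 + \left(4 + 3 J\right) = -5 + 3 J$)
$F{\left(0,Y \right)} \left(l - 117\right) = \left(-5 + 3 \cdot \frac{1}{4}\right) \left(7 - 117\right) = \left(-5 + \frac{3}{4}\right) \left(-110\right) = \left(- \frac{17}{4}\right) \left(-110\right) = \frac{935}{2}$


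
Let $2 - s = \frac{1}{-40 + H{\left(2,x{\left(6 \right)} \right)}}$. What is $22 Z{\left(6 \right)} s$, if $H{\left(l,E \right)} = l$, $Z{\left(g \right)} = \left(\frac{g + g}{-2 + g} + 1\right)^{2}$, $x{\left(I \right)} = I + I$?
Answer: $\frac{13552}{19} \approx 713.26$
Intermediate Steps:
$x{\left(I \right)} = 2 I$
$Z{\left(g \right)} = \left(1 + \frac{2 g}{-2 + g}\right)^{2}$ ($Z{\left(g \right)} = \left(\frac{2 g}{-2 + g} + 1\right)^{2} = \left(1 + \frac{2 g}{-2 + g}\right)^{2}$)
$s = \frac{77}{38}$ ($s = 2 - \frac{1}{-40 + 2} = 2 - \frac{1}{-38} = 2 - - \frac{1}{38} = 2 + \frac{1}{38} = \frac{77}{38} \approx 2.0263$)
$22 Z{\left(6 \right)} s = 22 \frac{\left(-2 + 3 \cdot 6\right)^{2}}{\left(-2 + 6\right)^{2}} \cdot \frac{77}{38} = 22 \frac{\left(-2 + 18\right)^{2}}{16} \cdot \frac{77}{38} = 22 \frac{16^{2}}{16} \cdot \frac{77}{38} = 22 \cdot \frac{1}{16} \cdot 256 \cdot \frac{77}{38} = 22 \cdot 16 \cdot \frac{77}{38} = 352 \cdot \frac{77}{38} = \frac{13552}{19}$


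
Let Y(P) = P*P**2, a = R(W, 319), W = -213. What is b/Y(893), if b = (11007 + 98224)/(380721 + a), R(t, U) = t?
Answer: 5749/14261479032324 ≈ 4.0311e-10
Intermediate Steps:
a = -213
Y(P) = P**3
b = 109231/380508 (b = (11007 + 98224)/(380721 - 213) = 109231/380508 ≈ 0.28707)
b/Y(893) = 109231/(380508*(893**3)) = (109231/380508)/712121957 = (109231/380508)*(1/712121957) = 5749/14261479032324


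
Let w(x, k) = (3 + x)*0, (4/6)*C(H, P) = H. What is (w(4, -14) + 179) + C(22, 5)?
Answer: 212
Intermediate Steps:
C(H, P) = 3*H/2
w(x, k) = 0
(w(4, -14) + 179) + C(22, 5) = (0 + 179) + (3/2)*22 = 179 + 33 = 212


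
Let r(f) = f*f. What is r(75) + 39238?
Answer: 44863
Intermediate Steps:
r(f) = f**2
r(75) + 39238 = 75**2 + 39238 = 5625 + 39238 = 44863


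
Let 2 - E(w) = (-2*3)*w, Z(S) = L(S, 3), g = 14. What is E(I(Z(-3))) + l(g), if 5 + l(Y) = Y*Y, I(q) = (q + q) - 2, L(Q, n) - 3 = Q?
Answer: 181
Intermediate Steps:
L(Q, n) = 3 + Q
Z(S) = 3 + S
I(q) = -2 + 2*q (I(q) = 2*q - 2 = -2 + 2*q)
E(w) = 2 + 6*w (E(w) = 2 - (-2*3)*w = 2 - (-6)*w = 2 + 6*w)
l(Y) = -5 + Y² (l(Y) = -5 + Y*Y = -5 + Y²)
E(I(Z(-3))) + l(g) = (2 + 6*(-2 + 2*(3 - 3))) + (-5 + 14²) = (2 + 6*(-2 + 2*0)) + (-5 + 196) = (2 + 6*(-2 + 0)) + 191 = (2 + 6*(-2)) + 191 = (2 - 12) + 191 = -10 + 191 = 181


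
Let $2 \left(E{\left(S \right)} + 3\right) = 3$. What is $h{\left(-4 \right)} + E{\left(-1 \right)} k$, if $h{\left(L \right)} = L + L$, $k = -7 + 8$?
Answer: $- \frac{19}{2} \approx -9.5$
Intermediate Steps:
$k = 1$
$h{\left(L \right)} = 2 L$
$E{\left(S \right)} = - \frac{3}{2}$ ($E{\left(S \right)} = -3 + \frac{1}{2} \cdot 3 = -3 + \frac{3}{2} = - \frac{3}{2}$)
$h{\left(-4 \right)} + E{\left(-1 \right)} k = 2 \left(-4\right) - \frac{3}{2} = -8 - \frac{3}{2} = - \frac{19}{2}$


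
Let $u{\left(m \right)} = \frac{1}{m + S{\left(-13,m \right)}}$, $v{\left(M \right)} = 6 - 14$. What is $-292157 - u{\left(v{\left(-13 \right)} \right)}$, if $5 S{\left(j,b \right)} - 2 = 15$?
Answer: $- \frac{6719606}{23} \approx -2.9216 \cdot 10^{5}$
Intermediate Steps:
$S{\left(j,b \right)} = \frac{17}{5}$ ($S{\left(j,b \right)} = \frac{2}{5} + \frac{1}{5} \cdot 15 = \frac{2}{5} + 3 = \frac{17}{5}$)
$v{\left(M \right)} = -8$ ($v{\left(M \right)} = 6 - 14 = -8$)
$u{\left(m \right)} = \frac{1}{\frac{17}{5} + m}$ ($u{\left(m \right)} = \frac{1}{m + \frac{17}{5}} = \frac{1}{\frac{17}{5} + m}$)
$-292157 - u{\left(v{\left(-13 \right)} \right)} = -292157 - \frac{5}{17 + 5 \left(-8\right)} = -292157 - \frac{5}{17 - 40} = -292157 - \frac{5}{-23} = -292157 - 5 \left(- \frac{1}{23}\right) = -292157 - - \frac{5}{23} = -292157 + \frac{5}{23} = - \frac{6719606}{23}$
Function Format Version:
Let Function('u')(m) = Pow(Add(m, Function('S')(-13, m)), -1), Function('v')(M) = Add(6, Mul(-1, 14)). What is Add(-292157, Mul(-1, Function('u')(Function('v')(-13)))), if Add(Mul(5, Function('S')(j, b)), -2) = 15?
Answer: Rational(-6719606, 23) ≈ -2.9216e+5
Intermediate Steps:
Function('S')(j, b) = Rational(17, 5) (Function('S')(j, b) = Add(Rational(2, 5), Mul(Rational(1, 5), 15)) = Add(Rational(2, 5), 3) = Rational(17, 5))
Function('v')(M) = -8 (Function('v')(M) = Add(6, -14) = -8)
Function('u')(m) = Pow(Add(Rational(17, 5), m), -1) (Function('u')(m) = Pow(Add(m, Rational(17, 5)), -1) = Pow(Add(Rational(17, 5), m), -1))
Add(-292157, Mul(-1, Function('u')(Function('v')(-13)))) = Add(-292157, Mul(-1, Mul(5, Pow(Add(17, Mul(5, -8)), -1)))) = Add(-292157, Mul(-1, Mul(5, Pow(Add(17, -40), -1)))) = Add(-292157, Mul(-1, Mul(5, Pow(-23, -1)))) = Add(-292157, Mul(-1, Mul(5, Rational(-1, 23)))) = Add(-292157, Mul(-1, Rational(-5, 23))) = Add(-292157, Rational(5, 23)) = Rational(-6719606, 23)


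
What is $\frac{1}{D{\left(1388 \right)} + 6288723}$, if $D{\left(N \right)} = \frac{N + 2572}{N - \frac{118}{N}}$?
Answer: $\frac{321071}{2019127498413} \approx 1.5901 \cdot 10^{-7}$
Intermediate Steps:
$D{\left(N \right)} = \frac{2572 + N}{N - \frac{118}{N}}$
$\frac{1}{D{\left(1388 \right)} + 6288723} = \frac{1}{\frac{1388 \left(2572 + 1388\right)}{-118 + 1388^{2}} + 6288723} = \frac{1}{1388 \frac{1}{-118 + 1926544} \cdot 3960 + 6288723} = \frac{1}{1388 \cdot \frac{1}{1926426} \cdot 3960 + 6288723} = \frac{1}{\frac{916080}{321071} + 6288723} = \frac{1}{\frac{2019127498413}{321071}} = \frac{321071}{2019127498413}$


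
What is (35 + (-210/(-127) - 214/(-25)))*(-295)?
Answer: -8469627/635 ≈ -13338.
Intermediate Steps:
(35 + (-210/(-127) - 214/(-25)))*(-295) = (35 + (-210*(-1/127) - 214*(-1/25)))*(-295) = (35 + (210/127 + 214/25))*(-295) = (35 + 32428/3175)*(-295) = (143553/3175)*(-295) = -8469627/635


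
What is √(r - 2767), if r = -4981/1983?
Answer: I*√10890520986/1983 ≈ 52.626*I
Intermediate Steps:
r = -4981/1983 (r = -4981*1/1983 = -4981/1983 ≈ -2.5119)
√(r - 2767) = √(-4981/1983 - 2767) = √(-5491942/1983) = I*√10890520986/1983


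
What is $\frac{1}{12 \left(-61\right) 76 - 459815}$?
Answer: $- \frac{1}{515447} \approx -1.9401 \cdot 10^{-6}$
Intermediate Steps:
$\frac{1}{12 \left(-61\right) 76 - 459815} = \frac{1}{\left(-732\right) 76 - 459815} = \frac{1}{-55632 - 459815} = \frac{1}{-515447} = - \frac{1}{515447}$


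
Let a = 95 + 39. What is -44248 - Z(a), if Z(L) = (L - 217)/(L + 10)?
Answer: -6371629/144 ≈ -44247.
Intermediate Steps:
a = 134
Z(L) = (-217 + L)/(10 + L)
-44248 - Z(a) = -44248 - (-217 + 134)/(10 + 134) = -44248 - (-83)/144 = -44248 - 1*(-83/144) = -44248 + 83/144 = -6371629/144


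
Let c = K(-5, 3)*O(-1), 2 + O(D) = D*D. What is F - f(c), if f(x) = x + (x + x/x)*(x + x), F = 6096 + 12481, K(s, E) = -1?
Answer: 18572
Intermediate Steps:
O(D) = -2 + D**2 (O(D) = -2 + D*D = -2 + D**2)
F = 18577
c = 1 (c = -(-2 + (-1)**2) = -(-2 + 1) = -1*(-1) = 1)
f(x) = x + 2*x*(1 + x) (f(x) = x + (x + 1)*(2*x) = x + (1 + x)*(2*x) = x + 2*x*(1 + x))
F - f(c) = 18577 - (3 + 2*1) = 18577 - (3 + 2) = 18577 - 5 = 18572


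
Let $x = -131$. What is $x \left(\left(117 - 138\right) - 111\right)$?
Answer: $17292$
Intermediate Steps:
$x \left(\left(117 - 138\right) - 111\right) = - 131 \left(\left(117 - 138\right) - 111\right) = - 131 \left(-21 - 111\right) = \left(-131\right) \left(-132\right) = 17292$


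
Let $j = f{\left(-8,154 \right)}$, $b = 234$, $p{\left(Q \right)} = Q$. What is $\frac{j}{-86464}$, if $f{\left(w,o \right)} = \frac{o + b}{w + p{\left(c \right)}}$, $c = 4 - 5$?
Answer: $\frac{97}{194544} \approx 0.0004986$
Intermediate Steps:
$c = -1$ ($c = 4 - 5 = -1$)
$f{\left(w,o \right)} = \frac{234 + o}{-1 + w}$ ($f{\left(w,o \right)} = \frac{o + 234}{w - 1} = \frac{234 + o}{-1 + w}$)
$j = - \frac{388}{9}$ ($j = \frac{234 + 154}{-1 - 8} = \frac{1}{-9} \cdot 388 = \left(- \frac{1}{9}\right) 388 = - \frac{388}{9} \approx -43.111$)
$\frac{j}{-86464} = - \frac{388}{9 \left(-86464\right)} = \left(- \frac{388}{9}\right) \left(- \frac{1}{86464}\right) = \frac{97}{194544}$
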